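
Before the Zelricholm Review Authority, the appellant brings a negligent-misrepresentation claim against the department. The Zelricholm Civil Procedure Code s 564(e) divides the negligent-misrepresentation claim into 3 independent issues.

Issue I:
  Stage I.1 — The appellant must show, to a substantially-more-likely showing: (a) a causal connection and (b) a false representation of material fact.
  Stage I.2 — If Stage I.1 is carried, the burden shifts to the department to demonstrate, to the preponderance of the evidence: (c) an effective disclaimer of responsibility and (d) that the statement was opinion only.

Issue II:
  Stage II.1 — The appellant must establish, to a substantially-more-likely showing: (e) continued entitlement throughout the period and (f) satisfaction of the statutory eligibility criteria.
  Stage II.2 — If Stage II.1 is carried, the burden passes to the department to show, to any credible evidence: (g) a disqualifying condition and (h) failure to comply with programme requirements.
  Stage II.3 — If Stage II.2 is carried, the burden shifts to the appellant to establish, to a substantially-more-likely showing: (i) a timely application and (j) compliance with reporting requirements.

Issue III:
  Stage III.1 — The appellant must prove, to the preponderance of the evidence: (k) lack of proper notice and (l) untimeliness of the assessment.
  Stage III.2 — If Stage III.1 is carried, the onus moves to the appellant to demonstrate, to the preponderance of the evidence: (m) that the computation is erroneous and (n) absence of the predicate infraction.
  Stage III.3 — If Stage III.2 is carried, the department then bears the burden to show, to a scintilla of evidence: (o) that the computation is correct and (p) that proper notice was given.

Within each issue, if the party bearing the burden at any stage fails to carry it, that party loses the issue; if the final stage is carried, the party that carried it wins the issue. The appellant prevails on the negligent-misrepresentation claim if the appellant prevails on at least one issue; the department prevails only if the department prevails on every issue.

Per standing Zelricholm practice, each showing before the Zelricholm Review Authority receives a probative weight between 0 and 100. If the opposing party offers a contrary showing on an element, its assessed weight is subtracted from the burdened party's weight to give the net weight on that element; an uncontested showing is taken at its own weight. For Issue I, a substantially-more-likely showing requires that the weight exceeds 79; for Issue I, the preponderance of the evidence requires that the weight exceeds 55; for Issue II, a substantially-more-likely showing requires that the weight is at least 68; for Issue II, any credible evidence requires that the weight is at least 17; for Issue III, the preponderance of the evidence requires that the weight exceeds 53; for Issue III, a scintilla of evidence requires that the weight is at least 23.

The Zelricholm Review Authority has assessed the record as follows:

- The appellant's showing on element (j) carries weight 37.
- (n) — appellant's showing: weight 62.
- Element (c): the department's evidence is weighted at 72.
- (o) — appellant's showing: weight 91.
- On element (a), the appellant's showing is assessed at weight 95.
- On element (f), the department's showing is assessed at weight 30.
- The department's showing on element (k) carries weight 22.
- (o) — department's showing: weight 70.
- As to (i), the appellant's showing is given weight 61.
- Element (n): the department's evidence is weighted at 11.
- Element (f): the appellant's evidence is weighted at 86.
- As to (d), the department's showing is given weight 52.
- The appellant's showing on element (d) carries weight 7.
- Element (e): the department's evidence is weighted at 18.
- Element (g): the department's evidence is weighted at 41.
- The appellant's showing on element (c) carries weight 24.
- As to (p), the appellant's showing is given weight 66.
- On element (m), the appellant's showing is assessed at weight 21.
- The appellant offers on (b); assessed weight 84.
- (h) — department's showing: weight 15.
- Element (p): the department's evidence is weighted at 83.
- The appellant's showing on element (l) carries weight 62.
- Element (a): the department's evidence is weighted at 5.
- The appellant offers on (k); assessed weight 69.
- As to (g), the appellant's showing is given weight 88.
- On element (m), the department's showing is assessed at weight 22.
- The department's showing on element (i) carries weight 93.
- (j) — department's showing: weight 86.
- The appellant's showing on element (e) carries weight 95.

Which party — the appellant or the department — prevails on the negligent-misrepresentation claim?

appellant

— Issue I —
Stage I.1 (appellant, a substantially-more-likely showing, weight exceeds 79): (a) net 95−5=90 > 79 — meets; (b) 84 > 79 — meets.
  Stage I.1 is satisfied; the onus moves to the department.
Stage I.2 (department, the preponderance of the evidence, weight exceeds 55): (c) net 72−24=48 ≤ 55 — fails; (d) net 52−7=45 ≤ 55 — fails.
  The department does not carry Stage I.2.
The analysis ends at Stage I.2; the appellant prevails on this issue.
— Issue II —
Stage II.1 (appellant, a substantially-more-likely showing, weight is at least 68): (e) net 95−18=77 ≥ 68 — meets; (f) net 86−30=56 < 68 — fails.
  The appellant does not carry Stage II.1.
The department prevails on this issue.
— Issue III —
Stage III.1 — burden on appellant; standard: the preponderance of the evidence (weight exceeds 53).
    (k): 69 − 22 = 47 ≤ 53 [not met]
    (l): 62 > 53 [met]
  The appellant does not carry Stage III.1.
The department prevails on this issue.
Per-issue: Issue I → appellant; Issue II → department; Issue III → department. The appellant must prevail on at least one issue; overall, the appellant prevails.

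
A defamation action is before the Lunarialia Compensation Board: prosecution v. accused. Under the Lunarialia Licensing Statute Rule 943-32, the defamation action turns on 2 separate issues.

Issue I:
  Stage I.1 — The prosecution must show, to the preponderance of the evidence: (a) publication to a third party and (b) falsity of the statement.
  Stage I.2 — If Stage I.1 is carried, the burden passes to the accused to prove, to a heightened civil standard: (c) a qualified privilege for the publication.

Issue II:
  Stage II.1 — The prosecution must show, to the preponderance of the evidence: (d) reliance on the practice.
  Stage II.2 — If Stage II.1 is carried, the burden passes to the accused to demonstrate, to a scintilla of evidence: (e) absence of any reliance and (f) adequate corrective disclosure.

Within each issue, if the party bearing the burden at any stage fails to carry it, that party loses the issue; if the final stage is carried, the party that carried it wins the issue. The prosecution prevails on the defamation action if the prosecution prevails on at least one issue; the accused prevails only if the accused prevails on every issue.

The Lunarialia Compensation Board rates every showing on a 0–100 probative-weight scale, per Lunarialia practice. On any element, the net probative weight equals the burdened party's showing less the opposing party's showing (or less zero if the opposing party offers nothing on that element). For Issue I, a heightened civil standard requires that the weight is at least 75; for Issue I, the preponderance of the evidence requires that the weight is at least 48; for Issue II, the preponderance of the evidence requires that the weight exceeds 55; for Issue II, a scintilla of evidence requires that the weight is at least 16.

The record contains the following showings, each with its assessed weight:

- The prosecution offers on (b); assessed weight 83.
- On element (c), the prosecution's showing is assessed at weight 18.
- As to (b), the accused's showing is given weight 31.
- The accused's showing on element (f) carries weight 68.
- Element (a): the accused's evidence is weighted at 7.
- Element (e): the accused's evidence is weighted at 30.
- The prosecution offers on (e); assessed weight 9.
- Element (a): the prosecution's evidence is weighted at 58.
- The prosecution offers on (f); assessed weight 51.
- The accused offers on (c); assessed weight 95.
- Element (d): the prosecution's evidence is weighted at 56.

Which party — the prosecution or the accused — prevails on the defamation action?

accused

— Issue I —
Stage I.1 (prosecution, the preponderance of the evidence, weight is at least 48): (a) net 58−7=51 ≥ 48 — meets; (b) net 83−31=52 ≥ 48 — meets.
  The prosecution carries Stage I.1; the accused now bears the burden.
Stage I.2 (accused, a heightened civil standard, weight is at least 75): (c) net 95−18=77 ≥ 75 — meets.
  Stage I.2 carried; the final stage is satisfied.
With every stage satisfied, the accused prevails on this issue.
— Issue II —
Stage II.1 (prosecution, the preponderance of the evidence, weight exceeds 55): (d) 56 > 55 — meets.
  The prosecution carries Stage II.1; the accused now bears the burden.
Stage II.2 (accused, a scintilla of evidence, weight is at least 16): (e) net 30−9=21 ≥ 16 — meets; (f) net 68−51=17 ≥ 16 — meets.
  The accused carries the last stage.
With every stage satisfied, the accused prevails on this issue.
Per-issue: Issue I → accused; Issue II → accused. The prosecution must prevail on at least one issue; overall, the accused prevails.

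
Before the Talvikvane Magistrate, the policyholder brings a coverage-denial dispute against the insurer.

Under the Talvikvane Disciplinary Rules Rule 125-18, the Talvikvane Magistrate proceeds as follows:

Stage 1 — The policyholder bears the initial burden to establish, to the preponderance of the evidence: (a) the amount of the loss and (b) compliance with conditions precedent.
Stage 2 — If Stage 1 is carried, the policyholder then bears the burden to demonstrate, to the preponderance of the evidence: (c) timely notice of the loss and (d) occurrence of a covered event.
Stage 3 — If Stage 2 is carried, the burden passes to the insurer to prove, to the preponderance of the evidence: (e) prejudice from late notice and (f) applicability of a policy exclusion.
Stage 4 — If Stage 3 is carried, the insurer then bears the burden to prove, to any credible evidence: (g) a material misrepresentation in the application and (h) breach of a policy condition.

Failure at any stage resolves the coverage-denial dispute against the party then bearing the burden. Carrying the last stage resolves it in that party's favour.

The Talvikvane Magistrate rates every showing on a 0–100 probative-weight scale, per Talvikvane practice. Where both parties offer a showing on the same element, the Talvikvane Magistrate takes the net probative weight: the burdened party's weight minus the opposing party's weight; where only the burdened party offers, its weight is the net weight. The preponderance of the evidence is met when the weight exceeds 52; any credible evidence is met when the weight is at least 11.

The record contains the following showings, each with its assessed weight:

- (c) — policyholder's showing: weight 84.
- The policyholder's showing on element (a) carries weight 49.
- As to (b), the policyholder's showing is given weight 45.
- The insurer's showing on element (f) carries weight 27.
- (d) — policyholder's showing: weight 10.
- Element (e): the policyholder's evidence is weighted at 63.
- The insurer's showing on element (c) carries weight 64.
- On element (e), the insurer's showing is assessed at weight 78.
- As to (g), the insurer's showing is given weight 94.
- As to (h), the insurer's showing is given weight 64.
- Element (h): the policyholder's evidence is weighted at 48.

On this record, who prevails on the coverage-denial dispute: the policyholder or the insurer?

insurer

Stage 1 (policyholder, the preponderance of the evidence, weight exceeds 52): (a) 49 ≤ 52 — fails; (b) 45 ≤ 52 — fails.
  Stage 1 not carried; the policyholder fails its burden.
So the insurer prevails.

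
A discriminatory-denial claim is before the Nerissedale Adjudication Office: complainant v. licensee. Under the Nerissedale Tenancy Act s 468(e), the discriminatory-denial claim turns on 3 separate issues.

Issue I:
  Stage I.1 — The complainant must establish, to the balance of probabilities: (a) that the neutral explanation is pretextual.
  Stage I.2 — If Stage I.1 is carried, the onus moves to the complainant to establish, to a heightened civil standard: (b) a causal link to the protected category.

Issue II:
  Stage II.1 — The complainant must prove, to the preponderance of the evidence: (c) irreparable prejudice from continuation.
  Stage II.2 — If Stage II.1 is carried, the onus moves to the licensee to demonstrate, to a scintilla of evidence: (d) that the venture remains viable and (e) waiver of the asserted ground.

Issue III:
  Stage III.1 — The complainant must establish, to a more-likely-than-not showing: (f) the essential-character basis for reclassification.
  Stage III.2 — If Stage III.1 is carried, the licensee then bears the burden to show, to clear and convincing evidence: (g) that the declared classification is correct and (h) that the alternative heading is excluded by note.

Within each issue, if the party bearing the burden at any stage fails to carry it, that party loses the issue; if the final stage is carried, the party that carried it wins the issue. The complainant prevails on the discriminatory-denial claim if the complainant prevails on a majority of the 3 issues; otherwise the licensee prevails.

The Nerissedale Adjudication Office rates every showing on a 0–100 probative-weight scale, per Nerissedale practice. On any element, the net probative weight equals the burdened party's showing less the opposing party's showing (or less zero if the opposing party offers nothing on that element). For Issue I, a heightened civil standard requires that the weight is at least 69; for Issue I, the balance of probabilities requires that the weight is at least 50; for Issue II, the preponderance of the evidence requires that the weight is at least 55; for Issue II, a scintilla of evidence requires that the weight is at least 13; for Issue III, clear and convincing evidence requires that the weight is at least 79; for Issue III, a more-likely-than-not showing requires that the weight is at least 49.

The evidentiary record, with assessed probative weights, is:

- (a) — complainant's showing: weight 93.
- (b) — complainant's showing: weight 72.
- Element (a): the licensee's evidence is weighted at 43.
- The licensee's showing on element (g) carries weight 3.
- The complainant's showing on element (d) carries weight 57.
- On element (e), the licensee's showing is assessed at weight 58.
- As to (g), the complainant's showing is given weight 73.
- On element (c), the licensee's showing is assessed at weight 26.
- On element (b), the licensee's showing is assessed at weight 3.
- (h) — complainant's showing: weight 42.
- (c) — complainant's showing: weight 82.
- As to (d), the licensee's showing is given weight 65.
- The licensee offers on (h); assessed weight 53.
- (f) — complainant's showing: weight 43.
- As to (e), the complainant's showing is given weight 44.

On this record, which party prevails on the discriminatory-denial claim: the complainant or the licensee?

— Issue I —
At Stage I.1 the complainant must meet the balance of probabilities (weight is at least 50): on (a) the weight is 93 less the opposing 43 gives net 50, ≥ 50, so (a) meets the standard.
  Stage I.1 carried; the burden remains with the complainant.
At Stage I.2 the complainant must meet a heightened civil standard (weight is at least 69): on (b) the weight is 72 less the opposing 3 gives net 69, ≥ 69, so (b) meets the standard.
  Stage I.2 carried; the final stage is satisfied.
Every stage carried; the complainant prevails on this issue.
— Issue II —
At Stage II.1 the complainant must meet the preponderance of the evidence (weight is at least 55): on (c) the weight is 82 less the opposing 26 gives net 56, which does reach 55, so (c) meets the standard.
  Stage II.1 carried; the burden shifts to the licensee.
At Stage II.2 the licensee must meet a scintilla of evidence (weight is at least 13): on (d) the weight is 65 less the opposing 57 gives net 8, < 13, so (d) does not meet the standard; on (e) the weight is 58 less the opposing 44 gives net 14, which does reach 13, so (e) meets the standard.
  The licensee does not carry Stage II.2.
So the complainant prevails on this issue.
— Issue III —
Stage III.1 (complainant, a more-likely-than-not showing, weight is at least 49): (f) 43 < 49 — fails.
  The complainant does not carry Stage III.1.
The analysis ends at Stage III.1; the licensee prevails on this issue.
Per-issue: Issue I → complainant; Issue II → complainant; Issue III → licensee. The complainant must prevail on a majority of issues; overall, the complainant prevails.

complainant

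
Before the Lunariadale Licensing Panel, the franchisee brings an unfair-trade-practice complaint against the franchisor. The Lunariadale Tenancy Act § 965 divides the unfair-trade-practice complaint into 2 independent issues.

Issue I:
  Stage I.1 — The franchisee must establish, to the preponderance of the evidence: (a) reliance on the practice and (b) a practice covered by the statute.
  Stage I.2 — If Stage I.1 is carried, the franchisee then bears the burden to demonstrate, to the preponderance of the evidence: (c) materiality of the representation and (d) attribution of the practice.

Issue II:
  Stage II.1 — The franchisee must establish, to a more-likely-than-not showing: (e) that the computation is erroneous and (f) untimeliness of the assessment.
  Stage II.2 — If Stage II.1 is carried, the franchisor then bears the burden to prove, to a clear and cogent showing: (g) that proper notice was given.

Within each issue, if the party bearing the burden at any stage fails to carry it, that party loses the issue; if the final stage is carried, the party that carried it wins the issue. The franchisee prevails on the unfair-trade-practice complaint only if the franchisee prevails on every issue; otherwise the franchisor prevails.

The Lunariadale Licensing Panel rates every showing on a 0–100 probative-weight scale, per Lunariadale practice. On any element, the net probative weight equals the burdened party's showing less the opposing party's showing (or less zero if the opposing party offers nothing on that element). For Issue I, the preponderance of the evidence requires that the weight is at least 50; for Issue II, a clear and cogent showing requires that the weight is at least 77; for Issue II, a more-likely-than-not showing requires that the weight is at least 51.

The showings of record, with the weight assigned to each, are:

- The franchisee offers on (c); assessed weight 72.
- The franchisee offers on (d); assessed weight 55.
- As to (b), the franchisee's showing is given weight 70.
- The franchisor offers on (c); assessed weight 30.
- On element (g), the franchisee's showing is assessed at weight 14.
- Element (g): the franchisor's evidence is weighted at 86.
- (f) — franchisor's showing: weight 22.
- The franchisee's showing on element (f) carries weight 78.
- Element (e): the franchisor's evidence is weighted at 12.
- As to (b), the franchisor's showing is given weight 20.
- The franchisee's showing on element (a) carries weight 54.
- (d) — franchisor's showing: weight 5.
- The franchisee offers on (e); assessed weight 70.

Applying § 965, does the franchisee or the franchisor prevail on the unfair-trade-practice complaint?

— Issue I —
Stage I.1 — burden on franchisee; standard: the preponderance of the evidence (weight is at least 50).
    (a): 54 ≥ 50 [met]
    (b): 70 − 20 = 50 ≥ 50 [met]
  All elements met. The franchisee retains the burden for Stage I.2.
Stage I.2 — burden on franchisee; standard: the preponderance of the evidence (weight is at least 50).
    (c): 72 − 30 = 42 < 50 [not met]
    (d): 55 − 5 = 50 ≥ 50 [met]
  Not every element is met, so the franchisee fails to carry Stage I.2.
So the franchisor prevails on this issue.
— Issue II —
Stage II.1 — burden on franchisee; standard: a more-likely-than-not showing (weight is at least 51).
    (e): 70 − 12 = 58 ≥ 51 [met]
    (f): 78 − 22 = 56 ≥ 51 [met]
  Stage II.1 is satisfied; the onus moves to the franchisor.
Stage II.2 — burden on franchisor; standard: a clear and cogent showing (weight is at least 77).
    (g): 86 − 14 = 72 < 77 [not met]
  Stage II.2 not carried; the franchisor fails its burden.
So the franchisee prevails on this issue.
Per-issue: Issue I → franchisor; Issue II → franchisee. The franchisee must prevail on every issue; overall, the franchisor prevails.

franchisor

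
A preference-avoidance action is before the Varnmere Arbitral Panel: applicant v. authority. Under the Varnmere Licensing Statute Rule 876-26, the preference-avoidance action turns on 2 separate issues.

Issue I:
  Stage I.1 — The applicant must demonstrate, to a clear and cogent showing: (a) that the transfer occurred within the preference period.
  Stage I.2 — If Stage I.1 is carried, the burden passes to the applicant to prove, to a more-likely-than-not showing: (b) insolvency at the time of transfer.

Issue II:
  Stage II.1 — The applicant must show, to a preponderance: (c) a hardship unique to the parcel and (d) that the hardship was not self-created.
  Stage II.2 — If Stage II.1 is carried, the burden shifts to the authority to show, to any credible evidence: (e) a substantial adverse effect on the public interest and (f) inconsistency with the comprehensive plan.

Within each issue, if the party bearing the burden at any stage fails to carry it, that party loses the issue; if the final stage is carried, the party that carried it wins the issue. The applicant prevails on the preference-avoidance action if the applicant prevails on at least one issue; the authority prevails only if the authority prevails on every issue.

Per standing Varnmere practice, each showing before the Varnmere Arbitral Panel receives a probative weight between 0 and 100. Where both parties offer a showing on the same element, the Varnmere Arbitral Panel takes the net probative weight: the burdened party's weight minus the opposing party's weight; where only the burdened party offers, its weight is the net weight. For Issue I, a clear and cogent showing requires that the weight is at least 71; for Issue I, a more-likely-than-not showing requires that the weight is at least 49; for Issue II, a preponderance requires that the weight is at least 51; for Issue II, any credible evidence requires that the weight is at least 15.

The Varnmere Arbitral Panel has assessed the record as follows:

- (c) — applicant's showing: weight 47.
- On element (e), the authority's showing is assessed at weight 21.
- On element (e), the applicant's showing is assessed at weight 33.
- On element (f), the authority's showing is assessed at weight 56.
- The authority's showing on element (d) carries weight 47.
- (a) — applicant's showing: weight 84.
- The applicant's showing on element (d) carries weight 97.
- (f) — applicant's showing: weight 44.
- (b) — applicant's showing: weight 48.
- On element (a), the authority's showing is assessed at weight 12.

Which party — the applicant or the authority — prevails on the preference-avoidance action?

— Issue I —
Stage I.1 (applicant, a clear and cogent showing, weight is at least 71): (a) net 84−12=72 ≥ 71 — meets.
  Stage I.1 is satisfied; the applicant continues to bear the burden.
Stage I.2 (applicant, a more-likely-than-not showing, weight is at least 49): (b) 48 < 49 — fails.
  The applicant does not carry Stage I.2.
The analysis ends at Stage I.2; the authority prevails on this issue.
— Issue II —
Stage II.1 (applicant, a preponderance, weight is at least 51): (c) 47 < 51 — fails; (d) net 97−47=50 < 51 — fails.
  The applicant does not carry Stage II.1.
So the authority prevails on this issue.
Per-issue: Issue I → authority; Issue II → authority. The applicant must prevail on at least one issue; overall, the authority prevails.

authority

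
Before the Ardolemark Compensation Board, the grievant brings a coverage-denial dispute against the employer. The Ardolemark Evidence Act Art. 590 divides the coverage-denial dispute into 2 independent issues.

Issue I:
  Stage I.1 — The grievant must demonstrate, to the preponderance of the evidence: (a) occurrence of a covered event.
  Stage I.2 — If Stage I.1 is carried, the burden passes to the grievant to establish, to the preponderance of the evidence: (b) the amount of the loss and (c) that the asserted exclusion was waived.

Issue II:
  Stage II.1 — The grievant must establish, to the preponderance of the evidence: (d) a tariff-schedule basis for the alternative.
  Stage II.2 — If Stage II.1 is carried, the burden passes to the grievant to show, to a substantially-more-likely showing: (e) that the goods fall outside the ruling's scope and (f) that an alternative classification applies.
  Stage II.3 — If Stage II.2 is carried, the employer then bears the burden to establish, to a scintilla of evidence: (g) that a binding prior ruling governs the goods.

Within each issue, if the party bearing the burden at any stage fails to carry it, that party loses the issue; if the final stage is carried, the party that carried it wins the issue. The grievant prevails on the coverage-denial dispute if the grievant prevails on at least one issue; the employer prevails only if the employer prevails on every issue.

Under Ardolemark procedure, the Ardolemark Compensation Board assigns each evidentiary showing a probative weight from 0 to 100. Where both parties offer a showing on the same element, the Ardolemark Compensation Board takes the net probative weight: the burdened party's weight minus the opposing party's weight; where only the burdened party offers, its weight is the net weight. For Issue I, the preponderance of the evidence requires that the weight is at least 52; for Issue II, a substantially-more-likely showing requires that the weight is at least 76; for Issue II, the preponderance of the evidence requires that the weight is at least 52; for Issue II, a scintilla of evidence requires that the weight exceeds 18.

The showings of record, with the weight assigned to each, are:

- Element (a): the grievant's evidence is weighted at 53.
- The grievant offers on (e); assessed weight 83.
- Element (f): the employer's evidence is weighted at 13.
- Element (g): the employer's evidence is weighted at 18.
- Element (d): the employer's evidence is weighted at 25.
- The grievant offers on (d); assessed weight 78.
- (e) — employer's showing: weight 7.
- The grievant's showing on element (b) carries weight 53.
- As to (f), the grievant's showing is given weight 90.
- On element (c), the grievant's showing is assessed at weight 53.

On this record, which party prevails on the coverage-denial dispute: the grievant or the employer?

grievant

— Issue I —
At Stage I.1 the grievant must meet the preponderance of the evidence (weight is at least 52): on (a) the weight is 53, which does reach 52, so (a) meets the standard.
  Stage I.1 is satisfied; the grievant continues to bear the burden.
At Stage I.2 the grievant must meet the preponderance of the evidence (weight is at least 52): on (b) the weight is 53, ≥ 52, so (b) meets the standard; on (c) the weight is 53, which does reach 52, so (c) meets the standard.
  All elements met at the final stage.
With every stage satisfied, the grievant prevails on this issue.
— Issue II —
At Stage II.1 the grievant must meet the preponderance of the evidence (weight is at least 52): on (d) the weight is 78 less the opposing 25 gives net 53, ≥ 52, so (d) meets the standard.
  Stage II.1 carried; the burden remains with the grievant.
At Stage II.2 the grievant must meet a substantially-more-likely showing (weight is at least 76): on (e) the weight is 83 less the opposing 7 gives net 76, which does reach 76, so (e) meets the standard; on (f) the weight is 90 less the opposing 13 gives net 77, ≥ 76, so (f) meets the standard.
  The grievant carries Stage II.2; the employer now bears the burden.
At Stage II.3 the employer must meet a scintilla of evidence (weight exceeds 18): on (g) the weight is 18, ≤ 18, so (g) does not meet the standard.
  The employer does not carry Stage II.3.
So the grievant prevails on this issue.
Per-issue: Issue I → grievant; Issue II → grievant. The grievant must prevail on at least one issue; overall, the grievant prevails.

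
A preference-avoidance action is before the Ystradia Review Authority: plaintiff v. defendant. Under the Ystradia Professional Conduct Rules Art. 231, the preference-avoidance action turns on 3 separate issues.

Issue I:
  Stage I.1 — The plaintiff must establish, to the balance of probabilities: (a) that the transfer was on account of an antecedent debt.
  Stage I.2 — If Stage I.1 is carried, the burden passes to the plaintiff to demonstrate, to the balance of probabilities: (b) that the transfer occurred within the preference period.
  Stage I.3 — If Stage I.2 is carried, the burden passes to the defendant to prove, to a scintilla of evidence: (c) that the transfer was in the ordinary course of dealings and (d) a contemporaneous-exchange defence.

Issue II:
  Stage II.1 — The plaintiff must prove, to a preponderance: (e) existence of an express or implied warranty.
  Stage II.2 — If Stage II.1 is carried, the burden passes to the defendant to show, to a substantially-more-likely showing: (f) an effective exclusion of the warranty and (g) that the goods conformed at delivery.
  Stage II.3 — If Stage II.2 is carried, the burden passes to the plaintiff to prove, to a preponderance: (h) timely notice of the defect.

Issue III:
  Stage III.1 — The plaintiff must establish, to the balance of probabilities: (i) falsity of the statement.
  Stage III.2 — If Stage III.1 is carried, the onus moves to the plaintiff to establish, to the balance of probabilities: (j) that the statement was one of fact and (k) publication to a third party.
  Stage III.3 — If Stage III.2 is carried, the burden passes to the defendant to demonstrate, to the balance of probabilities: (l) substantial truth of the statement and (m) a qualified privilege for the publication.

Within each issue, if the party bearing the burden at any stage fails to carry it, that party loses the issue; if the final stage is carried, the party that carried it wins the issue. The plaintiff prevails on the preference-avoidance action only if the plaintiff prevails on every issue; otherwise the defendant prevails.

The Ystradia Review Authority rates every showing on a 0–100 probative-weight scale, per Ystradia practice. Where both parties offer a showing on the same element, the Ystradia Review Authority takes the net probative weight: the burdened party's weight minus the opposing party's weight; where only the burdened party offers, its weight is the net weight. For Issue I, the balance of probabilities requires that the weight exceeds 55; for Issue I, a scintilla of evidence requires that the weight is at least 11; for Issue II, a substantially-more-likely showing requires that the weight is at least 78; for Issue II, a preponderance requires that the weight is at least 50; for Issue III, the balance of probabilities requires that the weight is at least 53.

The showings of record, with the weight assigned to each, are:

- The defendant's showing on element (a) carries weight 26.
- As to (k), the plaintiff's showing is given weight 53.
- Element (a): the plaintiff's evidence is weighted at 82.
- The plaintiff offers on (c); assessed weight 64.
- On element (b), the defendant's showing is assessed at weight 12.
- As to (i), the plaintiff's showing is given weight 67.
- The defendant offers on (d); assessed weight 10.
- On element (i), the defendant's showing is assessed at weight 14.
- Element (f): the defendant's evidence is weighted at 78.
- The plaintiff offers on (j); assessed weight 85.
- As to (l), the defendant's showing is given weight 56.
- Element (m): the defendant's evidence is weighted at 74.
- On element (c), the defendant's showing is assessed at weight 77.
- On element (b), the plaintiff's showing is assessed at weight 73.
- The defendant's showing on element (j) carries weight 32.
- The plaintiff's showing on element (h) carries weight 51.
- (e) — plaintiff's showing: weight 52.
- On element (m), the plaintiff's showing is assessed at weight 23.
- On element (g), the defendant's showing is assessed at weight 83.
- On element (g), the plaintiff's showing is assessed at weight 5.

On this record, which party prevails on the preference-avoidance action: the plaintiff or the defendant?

— Issue I —
At Stage I.1 the plaintiff must meet the balance of probabilities (weight exceeds 55): on (a) the weight is 82 less the opposing 26 gives net 56, > 55, so (a) meets the standard.
  All elements met. The plaintiff retains the burden for Stage I.2.
At Stage I.2 the plaintiff must meet the balance of probabilities (weight exceeds 55): on (b) the weight is 73 less the opposing 12 gives net 61, > 55, so (b) meets the standard.
  All elements met. The burden passes to the defendant.
At Stage I.3 the defendant must meet a scintilla of evidence (weight is at least 11): on (c) the weight is 77 less the opposing 64 gives net 13, ≥ 11, so (c) meets the standard; on (d) the weight is 10, < 11, so (d) does not meet the standard.
  The defendant does not carry Stage I.3.
The analysis ends at Stage I.3; the plaintiff prevails on this issue.
— Issue II —
Stage II.1 — burden on plaintiff; standard: a preponderance (weight is at least 50).
    (e): 52 ≥ 50 [met]
  Stage II.1 is satisfied; the onus moves to the defendant.
Stage II.2 — burden on defendant; standard: a substantially-more-likely showing (weight is at least 78).
    (f): 78 ≥ 78 [met]
    (g): 83 − 5 = 78 ≥ 78 [met]
  The defendant carries Stage II.2; the plaintiff now bears the burden.
Stage II.3 — burden on plaintiff; standard: a preponderance (weight is at least 50).
    (h): 51 ≥ 50 [met]
  The plaintiff carries the last stage.
Every stage carried; the plaintiff prevails on this issue.
— Issue III —
At Stage III.1 the plaintiff must meet the balance of probabilities (weight is at least 53): on (i) the weight is 67 less the opposing 14 gives net 53, ≥ 53, so (i) meets the standard.
  Stage III.1 is satisfied; the plaintiff continues to bear the burden.
At Stage III.2 the plaintiff must meet the balance of probabilities (weight is at least 53): on (j) the weight is 85 less the opposing 32 gives net 53, ≥ 53, so (j) meets the standard; on (k) the weight is 53, which does reach 53, so (k) meets the standard.
  Stage III.2 is satisfied; the onus moves to the defendant.
At Stage III.3 the defendant must meet the balance of probabilities (weight is at least 53): on (l) the weight is 56, which does reach 53, so (l) meets the standard; on (m) the weight is 74 less the opposing 23 gives net 51, which does not reach 53, so (m) does not meet the standard.
  Not every element is met, so the defendant fails to carry Stage III.3.
The plaintiff prevails on this issue.
Per-issue: Issue I → plaintiff; Issue II → plaintiff; Issue III → plaintiff. The plaintiff must prevail on every issue; overall, the plaintiff prevails.

plaintiff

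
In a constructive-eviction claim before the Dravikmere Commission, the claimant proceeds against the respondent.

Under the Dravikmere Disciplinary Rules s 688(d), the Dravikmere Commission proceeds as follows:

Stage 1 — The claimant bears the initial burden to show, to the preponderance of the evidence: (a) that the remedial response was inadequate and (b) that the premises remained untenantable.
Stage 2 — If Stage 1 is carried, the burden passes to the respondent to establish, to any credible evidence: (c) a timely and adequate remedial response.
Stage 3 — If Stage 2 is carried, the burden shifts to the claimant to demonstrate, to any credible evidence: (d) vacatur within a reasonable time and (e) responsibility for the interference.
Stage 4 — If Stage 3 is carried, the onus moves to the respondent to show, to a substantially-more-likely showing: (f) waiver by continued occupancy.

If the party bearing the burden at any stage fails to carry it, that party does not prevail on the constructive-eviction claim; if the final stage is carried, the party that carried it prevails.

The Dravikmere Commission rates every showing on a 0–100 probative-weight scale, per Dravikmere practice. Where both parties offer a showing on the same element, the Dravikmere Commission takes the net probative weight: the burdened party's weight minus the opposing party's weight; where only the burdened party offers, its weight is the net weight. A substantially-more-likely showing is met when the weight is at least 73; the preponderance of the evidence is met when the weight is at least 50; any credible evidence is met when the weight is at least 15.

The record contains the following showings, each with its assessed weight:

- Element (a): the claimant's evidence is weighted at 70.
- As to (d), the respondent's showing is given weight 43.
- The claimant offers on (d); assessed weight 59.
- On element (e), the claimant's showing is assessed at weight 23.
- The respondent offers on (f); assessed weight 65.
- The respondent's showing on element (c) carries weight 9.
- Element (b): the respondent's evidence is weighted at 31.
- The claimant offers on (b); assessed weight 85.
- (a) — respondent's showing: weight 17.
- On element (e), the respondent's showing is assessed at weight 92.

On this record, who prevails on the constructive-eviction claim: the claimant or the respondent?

Stage 1 (claimant, the preponderance of the evidence, weight is at least 50): (a) net 70−17=53 ≥ 50 — meets; (b) net 85−31=54 ≥ 50 — meets.
  All elements met. The burden passes to the respondent.
Stage 2 (respondent, any credible evidence, weight is at least 15): (c) 9 < 15 — fails.
  Stage 2 not carried; the respondent fails its burden.
The claimant prevails.

claimant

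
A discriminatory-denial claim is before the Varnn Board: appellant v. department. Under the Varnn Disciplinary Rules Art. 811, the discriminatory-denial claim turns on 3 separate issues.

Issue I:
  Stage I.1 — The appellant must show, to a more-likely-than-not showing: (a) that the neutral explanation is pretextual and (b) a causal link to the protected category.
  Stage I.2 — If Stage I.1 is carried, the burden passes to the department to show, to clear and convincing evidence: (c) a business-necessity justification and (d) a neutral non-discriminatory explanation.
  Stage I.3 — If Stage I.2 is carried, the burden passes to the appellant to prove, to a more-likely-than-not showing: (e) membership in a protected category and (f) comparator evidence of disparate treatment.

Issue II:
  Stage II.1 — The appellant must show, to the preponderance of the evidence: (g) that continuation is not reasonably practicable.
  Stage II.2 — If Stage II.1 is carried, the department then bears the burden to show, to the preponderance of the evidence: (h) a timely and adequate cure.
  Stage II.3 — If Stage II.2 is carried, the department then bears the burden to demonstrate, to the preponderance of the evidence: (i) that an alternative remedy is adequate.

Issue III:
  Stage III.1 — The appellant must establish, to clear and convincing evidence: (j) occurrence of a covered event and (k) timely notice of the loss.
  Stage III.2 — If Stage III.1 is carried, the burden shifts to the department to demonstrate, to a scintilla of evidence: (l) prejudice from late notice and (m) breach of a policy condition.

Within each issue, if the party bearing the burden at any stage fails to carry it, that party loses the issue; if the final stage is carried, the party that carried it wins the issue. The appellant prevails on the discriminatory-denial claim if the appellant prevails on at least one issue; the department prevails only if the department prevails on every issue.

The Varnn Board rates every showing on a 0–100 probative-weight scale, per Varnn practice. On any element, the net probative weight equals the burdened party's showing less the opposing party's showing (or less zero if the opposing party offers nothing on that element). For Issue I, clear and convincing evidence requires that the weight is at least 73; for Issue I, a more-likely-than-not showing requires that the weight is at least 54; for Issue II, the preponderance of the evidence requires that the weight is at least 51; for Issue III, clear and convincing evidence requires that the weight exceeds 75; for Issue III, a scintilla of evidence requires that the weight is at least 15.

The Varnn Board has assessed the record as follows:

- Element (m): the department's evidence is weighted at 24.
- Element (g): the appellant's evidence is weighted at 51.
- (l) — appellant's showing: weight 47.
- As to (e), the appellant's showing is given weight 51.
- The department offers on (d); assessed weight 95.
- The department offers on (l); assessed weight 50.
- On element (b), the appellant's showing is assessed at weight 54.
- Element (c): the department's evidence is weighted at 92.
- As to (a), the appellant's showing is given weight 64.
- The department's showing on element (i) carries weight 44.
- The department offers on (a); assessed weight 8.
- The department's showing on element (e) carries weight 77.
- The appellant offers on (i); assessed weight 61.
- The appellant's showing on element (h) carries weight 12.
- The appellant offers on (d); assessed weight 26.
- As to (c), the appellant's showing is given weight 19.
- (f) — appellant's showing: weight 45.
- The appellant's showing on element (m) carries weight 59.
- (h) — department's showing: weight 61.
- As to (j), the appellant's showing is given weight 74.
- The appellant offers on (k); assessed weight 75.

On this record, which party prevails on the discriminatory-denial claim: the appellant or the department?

— Issue I —
At Stage I.1 the appellant must meet a more-likely-than-not showing (weight is at least 54): on (a) the weight is 64 less the opposing 8 gives net 56, which does reach 54, so (a) meets the standard; on (b) the weight is 54, ≥ 54, so (b) meets the standard.
  All elements met. The burden passes to the department.
At Stage I.2 the department must meet clear and convincing evidence (weight is at least 73): on (c) the weight is 92 less the opposing 19 gives net 73, ≥ 73, so (c) meets the standard; on (d) the weight is 95 less the opposing 26 gives net 69, which does not reach 73, so (d) does not meet the standard.
  Stage I.2 not carried; the department fails its burden.
So the appellant prevails on this issue.
— Issue II —
At Stage II.1 the appellant must meet the preponderance of the evidence (weight is at least 51): on (g) the weight is 51, which does reach 51, so (g) meets the standard.
  All elements met. The burden passes to the department.
At Stage II.2 the department must meet the preponderance of the evidence (weight is at least 51): on (h) the weight is 61 less the opposing 12 gives net 49, < 51, so (h) does not meet the standard.
  The department does not carry Stage II.2.
The analysis ends at Stage II.2; the appellant prevails on this issue.
— Issue III —
At Stage III.1 the appellant must meet clear and convincing evidence (weight exceeds 75): on (j) the weight is 74, ≤ 75, so (j) does not meet the standard; on (k) the weight is 75, ≤ 75, so (k) does not meet the standard.
  Stage III.1 not carried; the appellant fails its burden.
The analysis ends at Stage III.1; the department prevails on this issue.
Per-issue: Issue I → appellant; Issue II → appellant; Issue III → department. The appellant must prevail on at least one issue; overall, the appellant prevails.

appellant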